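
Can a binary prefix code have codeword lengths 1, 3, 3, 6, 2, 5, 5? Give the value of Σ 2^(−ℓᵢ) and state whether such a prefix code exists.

With common denominator 2^6 = 64: Σ 2^(−ℓᵢ) = 32/64 + 8/64 + 8/64 + 1/64 + 16/64 + 2/64 + 2/64 = 69/64 = 1.078125.
Kraft's inequality requires Σ ≤ 1; here Σ = 1.078125 > 1, so no such prefix code exists.

1.078125; no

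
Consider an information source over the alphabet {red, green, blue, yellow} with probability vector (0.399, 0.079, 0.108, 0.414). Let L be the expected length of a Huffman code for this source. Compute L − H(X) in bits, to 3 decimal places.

0.081 bits

Entropy H = −Σ p log₂ p ≈ 1.6917 bits.
Huffman merges: 79/1000+27/250→187/1000; 187/1000+399/1000→293/500; 207/500+293/500→1. L = 1773/1000 ≈ 1.7730.
L − H = 1.7730 − 1.6917 = 0.081 bits.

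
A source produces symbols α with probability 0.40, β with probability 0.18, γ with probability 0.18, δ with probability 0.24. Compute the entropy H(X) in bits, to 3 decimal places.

1.914 bits

H = −Σ pᵢ log₂ pᵢ.
−0.40·log₂(0.40) = 0.5288
−0.18·log₂(0.18) = 0.4453
−0.18·log₂(0.18) = 0.4453
−0.24·log₂(0.24) = 0.4941
Sum ≈ 1.9135 → 1.914 bits.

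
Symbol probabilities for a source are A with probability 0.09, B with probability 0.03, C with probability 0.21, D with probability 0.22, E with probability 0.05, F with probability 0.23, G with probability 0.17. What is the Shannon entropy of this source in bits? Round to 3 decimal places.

H = −Σ pᵢ log₂ pᵢ.
−0.09·log₂(0.09) = 0.3127
−0.03·log₂(0.03) = 0.1518
−0.21·log₂(0.21) = 0.4728
−0.22·log₂(0.22) = 0.4806
−0.05·log₂(0.05) = 0.2161
−0.23·log₂(0.23) = 0.4877
−0.17·log₂(0.17) = 0.4346
Sum ≈ 2.5562 → 2.556 bits.

2.556 bits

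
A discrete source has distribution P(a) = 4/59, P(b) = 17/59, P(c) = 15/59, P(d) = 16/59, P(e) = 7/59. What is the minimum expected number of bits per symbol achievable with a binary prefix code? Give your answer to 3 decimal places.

2.186 bits/symbol

Repeatedly combine the two least-probable nodes; the expected code length is the sum of the merged weights.
merge 4/59 + 7/59 → 11/59
merge 11/59 + 15/59 → 26/59
merge 16/59 + 17/59 → 33/59
merge 26/59 + 33/59 → 1
L = 11/59 + 26/59 + 33/59 + 1 = 129/59 ≈ 2.186 bits/symbol.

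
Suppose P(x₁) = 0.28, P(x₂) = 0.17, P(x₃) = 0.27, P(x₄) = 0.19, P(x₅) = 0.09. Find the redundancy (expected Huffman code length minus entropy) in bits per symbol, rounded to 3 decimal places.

0.033 bits

Entropy H = −Σ p log₂ p ≈ 2.2267 bits.
Huffman merges: 9/100+17/100→13/50; 19/100+13/50→9/20; 27/100+7/25→11/20; 9/20+11/20→1. L = 113/50 ≈ 2.2600.
L − H = 2.2600 − 2.2267 = 0.033 bits.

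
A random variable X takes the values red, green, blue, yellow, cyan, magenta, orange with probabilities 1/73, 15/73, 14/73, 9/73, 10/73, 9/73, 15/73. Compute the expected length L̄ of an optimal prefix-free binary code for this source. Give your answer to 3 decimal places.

2.726 bits/symbol

Repeatedly combine the two least-probable nodes; the expected code length is the sum of the merged weights.
merge 1/73 + 9/73 → 10/73
merge 9/73 + 10/73 → 19/73
merge 10/73 + 14/73 → 24/73
merge 15/73 + 15/73 → 30/73
merge 19/73 + 24/73 → 43/73
merge 30/73 + 43/73 → 1
L = 10/73 + 19/73 + 24/73 + 30/73 + 43/73 + 1 = 199/73 ≈ 2.726 bits/symbol.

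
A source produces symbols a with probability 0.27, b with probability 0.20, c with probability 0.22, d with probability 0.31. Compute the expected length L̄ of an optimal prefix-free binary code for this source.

Repeatedly combine the two least-probable nodes; the expected code length is the sum of the merged weights.
merge 1/5 + 11/50 → 21/50
merge 27/100 + 31/100 → 29/50
merge 21/50 + 29/50 → 1
L = 21/50 + 29/50 + 1 = 2 bits/symbol.

2 bits/symbol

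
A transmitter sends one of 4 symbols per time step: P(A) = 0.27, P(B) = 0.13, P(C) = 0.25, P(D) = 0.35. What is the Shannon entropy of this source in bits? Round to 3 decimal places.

1.923 bits

H = −Σ pᵢ log₂ pᵢ.
−0.27·log₂(0.27) = 0.5100
−0.13·log₂(0.13) = 0.3826
−0.25·log₂(0.25) = 0.5000
−0.35·log₂(0.35) = 0.5301
Sum ≈ 1.9228 → 1.923 bits.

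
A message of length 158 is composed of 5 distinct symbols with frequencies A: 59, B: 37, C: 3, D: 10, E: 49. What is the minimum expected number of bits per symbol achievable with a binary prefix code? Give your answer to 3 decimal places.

Probabilities are the counts divided by 158.
Repeatedly combine the two least-probable nodes; the expected code length is the sum of the merged weights.
merge 3/158 + 5/79 → 13/158
merge 13/158 + 37/158 → 25/79
merge 49/158 + 25/79 → 99/158
merge 59/158 + 99/158 → 1
L = 13/158 + 25/79 + 99/158 + 1 = 160/79 ≈ 2.025 bits/symbol.

2.025 bits/symbol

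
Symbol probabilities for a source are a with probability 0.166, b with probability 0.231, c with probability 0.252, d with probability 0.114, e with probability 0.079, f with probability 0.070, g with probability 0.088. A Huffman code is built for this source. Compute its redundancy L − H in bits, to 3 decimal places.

0.023 bits

Entropy H = −Σ p log₂ p ≈ 2.6431 bits.
Huffman merges: 7/100+79/1000→149/1000; 11/125+57/500→101/500; 149/1000+83/500→63/200; 101/500+231/1000→433/1000; 63/250+63/200→567/1000; 433/1000+567/1000→1. L = 1333/500 ≈ 2.6660.
L − H = 2.6660 − 2.6431 = 0.023 bits.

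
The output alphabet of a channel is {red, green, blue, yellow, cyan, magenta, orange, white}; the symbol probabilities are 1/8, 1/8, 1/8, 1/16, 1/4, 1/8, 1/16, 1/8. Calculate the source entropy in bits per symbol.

Each probability is a power of 1/2, so log₂(1/p) is an integer.
H = Σ p·log₂(1/p) = 1/8·3 + 1/8·3 + 1/8·3 + 1/16·4 + 1/4·2 + 1/8·3 + 1/16·4 + 1/8·3 = 2.875 bits.

2.875 bits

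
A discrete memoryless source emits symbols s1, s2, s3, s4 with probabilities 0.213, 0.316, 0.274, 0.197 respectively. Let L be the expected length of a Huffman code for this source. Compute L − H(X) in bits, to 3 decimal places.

Entropy H = −Σ p log₂ p ≈ 1.9739 bits.
Huffman merges: 197/1000+213/1000→41/100; 137/500+79/250→59/100; 41/100+59/100→1. L = 2 ≈ 2.0000.
L − H = 2.0000 − 1.9739 = 0.026 bits.

0.026 bits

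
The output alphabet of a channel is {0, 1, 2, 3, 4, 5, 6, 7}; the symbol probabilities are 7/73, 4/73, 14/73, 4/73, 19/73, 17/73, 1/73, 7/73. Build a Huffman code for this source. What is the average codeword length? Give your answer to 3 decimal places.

Repeatedly combine the two least-probable nodes; the expected code length is the sum of the merged weights.
merge 1/73 + 4/73 → 5/73
merge 4/73 + 5/73 → 9/73
merge 7/73 + 7/73 → 14/73
merge 9/73 + 14/73 → 23/73
merge 14/73 + 17/73 → 31/73
merge 19/73 + 23/73 → 42/73
merge 31/73 + 42/73 → 1
L = 5/73 + 9/73 + 14/73 + 23/73 + 31/73 + 42/73 + 1 = 197/73 ≈ 2.699 bits/symbol.

2.699 bits/symbol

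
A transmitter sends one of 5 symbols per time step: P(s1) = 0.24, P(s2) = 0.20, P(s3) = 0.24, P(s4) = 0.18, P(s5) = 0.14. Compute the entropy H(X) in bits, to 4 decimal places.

H = −Σ pᵢ log₂ pᵢ.
−0.24·log₂(0.24) = 0.4941
−0.20·log₂(0.20) = 0.4644
−0.24·log₂(0.24) = 0.4941
−0.18·log₂(0.18) = 0.4453
−0.14·log₂(0.14) = 0.3971
Sum ≈ 2.2951 → 2.2951 bits.

2.2951 bits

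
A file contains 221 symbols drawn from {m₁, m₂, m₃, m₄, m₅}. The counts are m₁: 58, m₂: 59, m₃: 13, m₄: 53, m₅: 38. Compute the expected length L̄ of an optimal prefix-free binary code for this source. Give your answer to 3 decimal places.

Probabilities are the counts divided by 221.
Repeatedly combine the two least-probable nodes; the expected code length is the sum of the merged weights.
merge 1/17 + 38/221 → 3/13
merge 3/13 + 53/221 → 8/17
merge 58/221 + 59/221 → 9/17
merge 8/17 + 9/17 → 1
L = 3/13 + 8/17 + 9/17 + 1 = 29/13 ≈ 2.231 bits/symbol.

2.231 bits/symbol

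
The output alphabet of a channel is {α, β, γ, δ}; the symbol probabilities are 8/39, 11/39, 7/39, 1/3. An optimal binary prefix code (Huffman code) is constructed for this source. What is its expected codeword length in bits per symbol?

Repeatedly combine the two least-probable nodes; the expected code length is the sum of the merged weights.
merge 7/39 + 8/39 → 5/13
merge 11/39 + 1/3 → 8/13
merge 5/13 + 8/13 → 1
L = 5/13 + 8/13 + 1 = 2 bits/symbol.

2 bits/symbol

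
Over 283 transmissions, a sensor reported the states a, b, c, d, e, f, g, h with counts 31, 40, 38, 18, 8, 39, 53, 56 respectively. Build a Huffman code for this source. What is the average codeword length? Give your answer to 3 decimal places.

2.894 bits/symbol

Probabilities are the counts divided by 283.
Repeatedly combine the two least-probable nodes; the expected code length is the sum of the merged weights.
merge 8/283 + 18/283 → 26/283
merge 26/283 + 31/283 → 57/283
merge 38/283 + 39/283 → 77/283
merge 40/283 + 53/283 → 93/283
merge 56/283 + 57/283 → 113/283
merge 77/283 + 93/283 → 170/283
merge 113/283 + 170/283 → 1
L = 26/283 + 57/283 + 77/283 + 93/283 + 113/283 + 170/283 + 1 = 819/283 ≈ 2.894 bits/symbol.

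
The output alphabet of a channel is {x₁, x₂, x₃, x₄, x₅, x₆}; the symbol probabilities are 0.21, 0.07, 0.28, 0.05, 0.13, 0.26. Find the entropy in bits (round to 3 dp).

2.360 bits

H = −Σ pᵢ log₂ pᵢ.
−0.21·log₂(0.21) = 0.4728
−0.07·log₂(0.07) = 0.2686
−0.28·log₂(0.28) = 0.5142
−0.05·log₂(0.05) = 0.2161
−0.13·log₂(0.13) = 0.3826
−0.26·log₂(0.26) = 0.5053
Sum ≈ 2.3596 → 2.360 bits.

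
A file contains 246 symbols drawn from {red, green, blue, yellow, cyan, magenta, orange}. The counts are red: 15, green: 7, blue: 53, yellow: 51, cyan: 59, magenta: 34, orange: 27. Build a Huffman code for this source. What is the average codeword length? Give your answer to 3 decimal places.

Probabilities are the counts divided by 246.
Repeatedly combine the two least-probable nodes; the expected code length is the sum of the merged weights.
merge 7/246 + 5/82 → 11/123
merge 11/123 + 9/82 → 49/246
merge 17/123 + 49/246 → 83/246
merge 17/82 + 53/246 → 52/123
merge 59/246 + 83/246 → 71/123
merge 52/123 + 71/123 → 1
L = 11/123 + 49/246 + 83/246 + 52/123 + 71/123 + 1 = 323/123 ≈ 2.626 bits/symbol.

2.626 bits/symbol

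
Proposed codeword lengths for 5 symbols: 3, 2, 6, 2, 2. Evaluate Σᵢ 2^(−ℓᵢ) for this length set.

With common denominator 2^6 = 64: Σ 2^(−ℓᵢ) = 8/64 + 16/64 + 1/64 + 16/64 + 16/64 = 57/64 = 0.890625.

0.890625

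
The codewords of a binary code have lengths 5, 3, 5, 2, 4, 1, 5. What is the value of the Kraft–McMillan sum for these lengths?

With common denominator 2^5 = 32: Σ 2^(−ℓᵢ) = 1/32 + 4/32 + 1/32 + 8/32 + 2/32 + 16/32 + 1/32 = 33/32 = 1.03125.

1.03125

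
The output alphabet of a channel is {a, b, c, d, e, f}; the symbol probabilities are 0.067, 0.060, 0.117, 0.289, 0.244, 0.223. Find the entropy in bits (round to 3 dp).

2.364 bits

H = −Σ pᵢ log₂ pᵢ.
−0.067·log₂(0.067) = 0.2613
−0.060·log₂(0.060) = 0.2435
−0.117·log₂(0.117) = 0.3622
−0.289·log₂(0.289) = 0.5176
−0.244·log₂(0.244) = 0.4966
−0.223·log₂(0.223) = 0.4828
Sum ≈ 2.3639 → 2.364 bits.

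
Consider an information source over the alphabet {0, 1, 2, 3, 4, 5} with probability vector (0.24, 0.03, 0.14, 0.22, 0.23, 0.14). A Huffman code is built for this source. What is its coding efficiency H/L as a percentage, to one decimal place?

97.1%

Entropy H = −Σ p log₂ p ≈ 2.4084 bits.
Huffman merges: 3/100+7/50→17/100; 7/50+17/100→31/100; 11/50+23/100→9/20; 6/25+31/100→11/20; 9/20+11/20→1. L = 62/25 ≈ 2.4800.
Efficiency = H/L = 2.4084/2.4800 = 97.1%.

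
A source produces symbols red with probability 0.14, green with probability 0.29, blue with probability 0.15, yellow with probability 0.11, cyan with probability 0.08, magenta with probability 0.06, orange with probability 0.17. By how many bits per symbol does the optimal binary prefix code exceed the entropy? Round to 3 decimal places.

Entropy H = −Σ p log₂ p ≈ 2.6455 bits.
Huffman merges: 3/50+2/25→7/50; 11/100+7/50→1/4; 7/50+3/20→29/100; 17/100+1/4→21/50; 29/100+29/100→29/50; 21/50+29/50→1. L = 67/25 ≈ 2.6800.
L − H = 2.6800 − 2.6455 = 0.035 bits.

0.035 bits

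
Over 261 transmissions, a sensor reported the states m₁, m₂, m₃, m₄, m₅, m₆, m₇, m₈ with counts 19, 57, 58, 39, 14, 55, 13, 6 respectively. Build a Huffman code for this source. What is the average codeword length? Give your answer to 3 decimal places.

Probabilities are the counts divided by 261.
Repeatedly combine the two least-probable nodes; the expected code length is the sum of the merged weights.
merge 2/87 + 13/261 → 19/261
merge 14/261 + 19/261 → 11/87
merge 19/261 + 11/87 → 52/261
merge 13/87 + 52/261 → 91/261
merge 55/261 + 19/87 → 112/261
merge 2/9 + 91/261 → 149/261
merge 112/261 + 149/261 → 1
L = 19/261 + 11/87 + 52/261 + 91/261 + 112/261 + 149/261 + 1 = 239/87 ≈ 2.747 bits/symbol.

2.747 bits/symbol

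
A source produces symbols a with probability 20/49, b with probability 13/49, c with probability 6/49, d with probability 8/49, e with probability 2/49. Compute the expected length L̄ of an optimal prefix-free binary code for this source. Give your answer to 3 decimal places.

Repeatedly combine the two least-probable nodes; the expected code length is the sum of the merged weights.
merge 2/49 + 6/49 → 8/49
merge 8/49 + 8/49 → 16/49
merge 13/49 + 16/49 → 29/49
merge 20/49 + 29/49 → 1
L = 8/49 + 16/49 + 29/49 + 1 = 102/49 ≈ 2.082 bits/symbol.

2.082 bits/symbol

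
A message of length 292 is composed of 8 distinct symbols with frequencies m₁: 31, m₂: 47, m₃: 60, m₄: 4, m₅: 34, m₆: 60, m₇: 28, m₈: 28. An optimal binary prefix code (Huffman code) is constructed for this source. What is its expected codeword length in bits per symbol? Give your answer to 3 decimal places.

Probabilities are the counts divided by 292.
Repeatedly combine the two least-probable nodes; the expected code length is the sum of the merged weights.
merge 1/73 + 7/73 → 8/73
merge 7/73 + 31/292 → 59/292
merge 8/73 + 17/146 → 33/146
merge 47/292 + 59/292 → 53/146
merge 15/73 + 15/73 → 30/73
merge 33/146 + 53/146 → 43/73
merge 30/73 + 43/73 → 1
L = 8/73 + 59/292 + 33/146 + 53/146 + 30/73 + 43/73 + 1 = 847/292 ≈ 2.901 bits/symbol.

2.901 bits/symbol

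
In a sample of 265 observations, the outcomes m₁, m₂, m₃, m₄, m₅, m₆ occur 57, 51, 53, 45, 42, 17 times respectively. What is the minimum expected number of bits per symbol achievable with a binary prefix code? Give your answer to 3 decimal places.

Probabilities are the counts divided by 265.
Repeatedly combine the two least-probable nodes; the expected code length is the sum of the merged weights.
merge 17/265 + 42/265 → 59/265
merge 9/53 + 51/265 → 96/265
merge 1/5 + 57/265 → 22/53
merge 59/265 + 96/265 → 31/53
merge 22/53 + 31/53 → 1
L = 59/265 + 96/265 + 22/53 + 31/53 + 1 = 137/53 ≈ 2.585 bits/symbol.

2.585 bits/symbol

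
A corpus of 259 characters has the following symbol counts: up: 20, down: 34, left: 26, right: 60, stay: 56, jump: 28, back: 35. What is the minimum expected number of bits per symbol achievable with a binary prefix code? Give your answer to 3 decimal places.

2.730 bits/symbol

Probabilities are the counts divided by 259.
Repeatedly combine the two least-probable nodes; the expected code length is the sum of the merged weights.
merge 20/259 + 26/259 → 46/259
merge 4/37 + 34/259 → 62/259
merge 5/37 + 46/259 → 81/259
merge 8/37 + 60/259 → 116/259
merge 62/259 + 81/259 → 143/259
merge 116/259 + 143/259 → 1
L = 46/259 + 62/259 + 81/259 + 116/259 + 143/259 + 1 = 101/37 ≈ 2.730 bits/symbol.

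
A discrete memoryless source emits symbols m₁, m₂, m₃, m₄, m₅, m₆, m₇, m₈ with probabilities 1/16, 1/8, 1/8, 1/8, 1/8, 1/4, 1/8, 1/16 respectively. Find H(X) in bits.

Each probability is a power of 1/2, so log₂(1/p) is an integer.
H = Σ p·log₂(1/p) = 1/16·4 + 1/8·3 + 1/8·3 + 1/8·3 + 1/8·3 + 1/4·2 + 1/8·3 + 1/16·4 = 2.875 bits.

2.875 bits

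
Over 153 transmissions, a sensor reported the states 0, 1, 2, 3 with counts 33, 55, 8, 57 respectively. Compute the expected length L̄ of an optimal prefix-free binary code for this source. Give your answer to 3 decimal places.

Probabilities are the counts divided by 153.
Repeatedly combine the two least-probable nodes; the expected code length is the sum of the merged weights.
merge 8/153 + 11/51 → 41/153
merge 41/153 + 55/153 → 32/51
merge 19/51 + 32/51 → 1
L = 41/153 + 32/51 + 1 = 290/153 ≈ 1.895 bits/symbol.

1.895 bits/symbol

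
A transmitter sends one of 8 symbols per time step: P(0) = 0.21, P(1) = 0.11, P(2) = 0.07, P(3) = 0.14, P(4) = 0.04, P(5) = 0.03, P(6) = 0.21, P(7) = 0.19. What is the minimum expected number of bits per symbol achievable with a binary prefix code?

Repeatedly combine the two least-probable nodes; the expected code length is the sum of the merged weights.
merge 3/100 + 1/25 → 7/100
merge 7/100 + 7/100 → 7/50
merge 11/100 + 7/50 → 1/4
merge 7/50 + 19/100 → 33/100
merge 21/100 + 21/100 → 21/50
merge 1/4 + 33/100 → 29/50
merge 21/50 + 29/50 → 1
L = 7/100 + 7/50 + 1/4 + 33/100 + 21/50 + 29/50 + 1 = 279/100 = 2.79 bits/symbol.

2.79 bits/symbol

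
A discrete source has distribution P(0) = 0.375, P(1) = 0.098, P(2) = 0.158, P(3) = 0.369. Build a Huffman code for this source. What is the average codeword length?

1.881 bits/symbol

Repeatedly combine the two least-probable nodes; the expected code length is the sum of the merged weights.
merge 49/500 + 79/500 → 32/125
merge 32/125 + 369/1000 → 5/8
merge 3/8 + 5/8 → 1
L = 32/125 + 5/8 + 1 = 1881/1000 = 1.881 bits/symbol.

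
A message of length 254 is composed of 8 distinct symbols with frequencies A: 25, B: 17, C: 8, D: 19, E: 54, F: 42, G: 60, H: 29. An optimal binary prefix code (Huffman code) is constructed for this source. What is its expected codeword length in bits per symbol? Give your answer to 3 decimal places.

2.823 bits/symbol

Probabilities are the counts divided by 254.
Repeatedly combine the two least-probable nodes; the expected code length is the sum of the merged weights.
merge 4/127 + 17/254 → 25/254
merge 19/254 + 25/254 → 22/127
merge 25/254 + 29/254 → 27/127
merge 21/127 + 22/127 → 43/127
merge 27/127 + 27/127 → 54/127
merge 30/127 + 43/127 → 73/127
merge 54/127 + 73/127 → 1
L = 25/254 + 22/127 + 27/127 + 43/127 + 54/127 + 73/127 + 1 = 717/254 ≈ 2.823 bits/symbol.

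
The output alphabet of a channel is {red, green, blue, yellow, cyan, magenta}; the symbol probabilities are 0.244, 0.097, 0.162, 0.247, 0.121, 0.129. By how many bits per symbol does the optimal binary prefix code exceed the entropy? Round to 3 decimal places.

0.012 bits

Entropy H = −Σ p log₂ p ≈ 2.4966 bits.
Huffman merges: 97/1000+121/1000→109/500; 129/1000+81/500→291/1000; 109/500+61/250→231/500; 247/1000+291/1000→269/500; 231/500+269/500→1. L = 2509/1000 ≈ 2.5090.
L − H = 2.5090 − 2.4966 = 0.012 bits.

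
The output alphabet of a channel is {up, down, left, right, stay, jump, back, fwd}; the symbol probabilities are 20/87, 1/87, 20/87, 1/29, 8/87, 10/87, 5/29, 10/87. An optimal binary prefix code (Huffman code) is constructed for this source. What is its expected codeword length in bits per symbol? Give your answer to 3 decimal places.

2.724 bits/symbol

Repeatedly combine the two least-probable nodes; the expected code length is the sum of the merged weights.
merge 1/87 + 1/29 → 4/87
merge 4/87 + 8/87 → 4/29
merge 10/87 + 10/87 → 20/87
merge 4/29 + 5/29 → 9/29
merge 20/87 + 20/87 → 40/87
merge 20/87 + 9/29 → 47/87
merge 40/87 + 47/87 → 1
L = 4/87 + 4/29 + 20/87 + 9/29 + 40/87 + 47/87 + 1 = 79/29 ≈ 2.724 bits/symbol.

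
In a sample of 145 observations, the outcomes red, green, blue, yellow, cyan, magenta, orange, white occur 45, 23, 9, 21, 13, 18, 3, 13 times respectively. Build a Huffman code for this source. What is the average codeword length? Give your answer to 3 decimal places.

2.772 bits/symbol

Probabilities are the counts divided by 145.
Repeatedly combine the two least-probable nodes; the expected code length is the sum of the merged weights.
merge 3/145 + 9/145 → 12/145
merge 12/145 + 13/145 → 5/29
merge 13/145 + 18/145 → 31/145
merge 21/145 + 23/145 → 44/145
merge 5/29 + 31/145 → 56/145
merge 44/145 + 9/29 → 89/145
merge 56/145 + 89/145 → 1
L = 12/145 + 5/29 + 31/145 + 44/145 + 56/145 + 89/145 + 1 = 402/145 ≈ 2.772 bits/symbol.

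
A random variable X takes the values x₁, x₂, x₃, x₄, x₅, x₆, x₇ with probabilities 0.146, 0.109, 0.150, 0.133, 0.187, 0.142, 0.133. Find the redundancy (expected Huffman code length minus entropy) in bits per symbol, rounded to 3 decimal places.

Entropy H = −Σ p log₂ p ≈ 2.7908 bits.
Huffman merges: 109/1000+133/1000→121/500; 133/1000+71/500→11/40; 73/500+3/20→37/125; 187/1000+121/500→429/1000; 11/40+37/125→571/1000; 429/1000+571/1000→1. L = 2813/1000 ≈ 2.8130.
L − H = 2.8130 − 2.7908 = 0.022 bits.

0.022 bits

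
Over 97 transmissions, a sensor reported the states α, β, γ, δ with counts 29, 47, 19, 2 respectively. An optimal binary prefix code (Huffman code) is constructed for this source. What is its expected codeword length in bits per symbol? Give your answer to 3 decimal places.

Probabilities are the counts divided by 97.
Repeatedly combine the two least-probable nodes; the expected code length is the sum of the merged weights.
merge 2/97 + 19/97 → 21/97
merge 21/97 + 29/97 → 50/97
merge 47/97 + 50/97 → 1
L = 21/97 + 50/97 + 1 = 168/97 ≈ 1.732 bits/symbol.

1.732 bits/symbol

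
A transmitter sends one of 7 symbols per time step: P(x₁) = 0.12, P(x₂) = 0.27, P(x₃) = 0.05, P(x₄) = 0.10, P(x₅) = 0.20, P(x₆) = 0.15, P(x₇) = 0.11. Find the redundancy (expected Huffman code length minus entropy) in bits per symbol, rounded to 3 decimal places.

Entropy H = −Σ p log₂ p ≈ 2.6506 bits.
Huffman merges: 1/20+1/10→3/20; 11/100+3/25→23/100; 3/20+3/20→3/10; 1/5+23/100→43/100; 27/100+3/10→57/100; 43/100+57/100→1. L = 67/25 ≈ 2.6800.
L − H = 2.6800 − 2.6506 = 0.029 bits.

0.029 bits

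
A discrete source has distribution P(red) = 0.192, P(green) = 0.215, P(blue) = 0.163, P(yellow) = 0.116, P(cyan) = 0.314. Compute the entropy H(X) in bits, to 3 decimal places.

H = −Σ pᵢ log₂ pᵢ.
−0.192·log₂(0.192) = 0.4571
−0.215·log₂(0.215) = 0.4768
−0.163·log₂(0.163) = 0.4266
−0.116·log₂(0.116) = 0.3605
−0.314·log₂(0.314) = 0.5247
Sum ≈ 2.2457 → 2.246 bits.

2.246 bits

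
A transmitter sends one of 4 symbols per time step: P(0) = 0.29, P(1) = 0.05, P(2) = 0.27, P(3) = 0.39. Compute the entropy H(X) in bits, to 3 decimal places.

H = −Σ pᵢ log₂ pᵢ.
−0.29·log₂(0.29) = 0.5179
−0.05·log₂(0.05) = 0.2161
−0.27·log₂(0.27) = 0.5100
−0.39·log₂(0.39) = 0.5298
Sum ≈ 1.7738 → 1.774 bits.

1.774 bits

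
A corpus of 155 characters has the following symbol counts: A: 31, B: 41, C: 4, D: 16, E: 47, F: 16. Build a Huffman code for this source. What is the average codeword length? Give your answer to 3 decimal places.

Probabilities are the counts divided by 155.
Repeatedly combine the two least-probable nodes; the expected code length is the sum of the merged weights.
merge 4/155 + 16/155 → 4/31
merge 16/155 + 4/31 → 36/155
merge 1/5 + 36/155 → 67/155
merge 41/155 + 47/155 → 88/155
merge 67/155 + 88/155 → 1
L = 4/31 + 36/155 + 67/155 + 88/155 + 1 = 366/155 ≈ 2.361 bits/symbol.

2.361 bits/symbol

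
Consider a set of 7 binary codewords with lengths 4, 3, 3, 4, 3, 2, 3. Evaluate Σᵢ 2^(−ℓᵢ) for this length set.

0.875

With common denominator 2^4 = 16: Σ 2^(−ℓᵢ) = 1/16 + 2/16 + 2/16 + 1/16 + 2/16 + 4/16 + 2/16 = 14/16 = 0.875.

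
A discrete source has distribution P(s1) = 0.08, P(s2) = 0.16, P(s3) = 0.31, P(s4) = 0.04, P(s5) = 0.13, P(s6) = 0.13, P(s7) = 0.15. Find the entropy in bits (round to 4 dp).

H = −Σ pᵢ log₂ pᵢ.
−0.08·log₂(0.08) = 0.2915
−0.16·log₂(0.16) = 0.4230
−0.31·log₂(0.31) = 0.5238
−0.04·log₂(0.04) = 0.1858
−0.13·log₂(0.13) = 0.3826
−0.13·log₂(0.13) = 0.3826
−0.15·log₂(0.15) = 0.4105
Sum ≈ 2.5999 → 2.5999 bits.

2.5999 bits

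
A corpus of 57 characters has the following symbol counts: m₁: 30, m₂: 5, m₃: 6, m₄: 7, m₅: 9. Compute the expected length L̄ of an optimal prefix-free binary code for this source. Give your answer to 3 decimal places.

Probabilities are the counts divided by 57.
Repeatedly combine the two least-probable nodes; the expected code length is the sum of the merged weights.
merge 5/57 + 2/19 → 11/57
merge 7/57 + 3/19 → 16/57
merge 11/57 + 16/57 → 9/19
merge 9/19 + 10/19 → 1
L = 11/57 + 16/57 + 9/19 + 1 = 37/19 ≈ 1.947 bits/symbol.

1.947 bits/symbol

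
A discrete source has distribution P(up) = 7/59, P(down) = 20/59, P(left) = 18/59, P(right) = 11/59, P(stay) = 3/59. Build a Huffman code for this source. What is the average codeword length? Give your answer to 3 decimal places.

Repeatedly combine the two least-probable nodes; the expected code length is the sum of the merged weights.
merge 3/59 + 7/59 → 10/59
merge 10/59 + 11/59 → 21/59
merge 18/59 + 20/59 → 38/59
merge 21/59 + 38/59 → 1
L = 10/59 + 21/59 + 38/59 + 1 = 128/59 ≈ 2.169 bits/symbol.

2.169 bits/symbol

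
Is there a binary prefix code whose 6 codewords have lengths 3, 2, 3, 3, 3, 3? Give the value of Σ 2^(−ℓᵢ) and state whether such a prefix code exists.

0.875; yes

With common denominator 2^3 = 8: Σ 2^(−ℓᵢ) = 1/8 + 2/8 + 1/8 + 1/8 + 1/8 + 1/8 = 7/8 = 0.875.
Kraft's inequality requires Σ ≤ 1; here Σ = 0.875 ≤ 1, so such a prefix code exists.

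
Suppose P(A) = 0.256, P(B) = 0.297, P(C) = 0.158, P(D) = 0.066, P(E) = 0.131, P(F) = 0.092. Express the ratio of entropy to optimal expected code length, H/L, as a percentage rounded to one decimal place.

Entropy H = −Σ p log₂ p ≈ 2.4037 bits.
Huffman merges: 33/500+23/250→79/500; 131/1000+79/500→289/1000; 79/500+32/125→207/500; 289/1000+297/1000→293/500; 207/500+293/500→1. L = 2447/1000 ≈ 2.4470.
Efficiency = H/L = 2.4037/2.4470 = 98.2%.

98.2%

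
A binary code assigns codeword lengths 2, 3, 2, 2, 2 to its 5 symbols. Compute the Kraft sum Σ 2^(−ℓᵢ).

1.125

With common denominator 2^3 = 8: Σ 2^(−ℓᵢ) = 2/8 + 1/8 + 2/8 + 2/8 + 2/8 = 9/8 = 1.125.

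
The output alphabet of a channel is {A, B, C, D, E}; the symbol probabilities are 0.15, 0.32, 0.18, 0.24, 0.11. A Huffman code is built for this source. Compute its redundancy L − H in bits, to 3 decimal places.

0.034 bits

Entropy H = −Σ p log₂ p ≈ 2.2263 bits.
Huffman merges: 11/100+3/20→13/50; 9/50+6/25→21/50; 13/50+8/25→29/50; 21/50+29/50→1. L = 113/50 ≈ 2.2600.
L − H = 2.2600 − 2.2263 = 0.034 bits.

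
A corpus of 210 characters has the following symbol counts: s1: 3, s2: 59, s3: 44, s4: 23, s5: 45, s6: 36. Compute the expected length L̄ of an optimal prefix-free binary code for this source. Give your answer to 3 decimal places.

Probabilities are the counts divided by 210.
Repeatedly combine the two least-probable nodes; the expected code length is the sum of the merged weights.
merge 1/70 + 23/210 → 13/105
merge 13/105 + 6/35 → 31/105
merge 22/105 + 3/14 → 89/210
merge 59/210 + 31/105 → 121/210
merge 89/210 + 121/210 → 1
L = 13/105 + 31/105 + 89/210 + 121/210 + 1 = 254/105 ≈ 2.419 bits/symbol.

2.419 bits/symbol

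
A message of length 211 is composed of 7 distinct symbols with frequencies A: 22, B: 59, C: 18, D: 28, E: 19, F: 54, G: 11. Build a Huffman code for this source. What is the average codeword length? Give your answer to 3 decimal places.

2.602 bits/symbol

Probabilities are the counts divided by 211.
Repeatedly combine the two least-probable nodes; the expected code length is the sum of the merged weights.
merge 11/211 + 18/211 → 29/211
merge 19/211 + 22/211 → 41/211
merge 28/211 + 29/211 → 57/211
merge 41/211 + 54/211 → 95/211
merge 57/211 + 59/211 → 116/211
merge 95/211 + 116/211 → 1
L = 29/211 + 41/211 + 57/211 + 95/211 + 116/211 + 1 = 549/211 ≈ 2.602 bits/symbol.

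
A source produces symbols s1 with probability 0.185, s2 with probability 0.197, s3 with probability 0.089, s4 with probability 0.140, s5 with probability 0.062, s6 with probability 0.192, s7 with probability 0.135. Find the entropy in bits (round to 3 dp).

H = −Σ pᵢ log₂ pᵢ.
−0.185·log₂(0.185) = 0.4504
−0.197·log₂(0.197) = 0.4617
−0.089·log₂(0.089) = 0.3106
−0.140·log₂(0.140) = 0.3971
−0.062·log₂(0.062) = 0.2487
−0.192·log₂(0.192) = 0.4571
−0.135·log₂(0.135) = 0.3900
Sum ≈ 2.7157 → 2.716 bits.

2.716 bits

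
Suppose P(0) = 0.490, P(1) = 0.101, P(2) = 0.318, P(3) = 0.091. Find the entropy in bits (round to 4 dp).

1.6786 bits

H = −Σ pᵢ log₂ pᵢ.
−0.490·log₂(0.490) = 0.5043
−0.101·log₂(0.101) = 0.3341
−0.318·log₂(0.318) = 0.5256
−0.091·log₂(0.091) = 0.3147
Sum ≈ 1.6786 → 1.6786 bits.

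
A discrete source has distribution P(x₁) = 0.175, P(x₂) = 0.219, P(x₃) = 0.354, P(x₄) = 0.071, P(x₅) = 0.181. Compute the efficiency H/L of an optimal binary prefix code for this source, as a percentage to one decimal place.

Entropy H = −Σ p log₂ p ≈ 2.1675 bits.
Huffman merges: 71/1000+7/40→123/500; 181/1000+219/1000→2/5; 123/500+177/500→3/5; 2/5+3/5→1. L = 1123/500 ≈ 2.2460.
Efficiency = H/L = 2.1675/2.2460 = 96.5%.

96.5%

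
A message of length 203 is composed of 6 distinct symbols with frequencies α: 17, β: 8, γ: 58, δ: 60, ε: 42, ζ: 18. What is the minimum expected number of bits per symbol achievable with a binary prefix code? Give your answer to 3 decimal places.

Probabilities are the counts divided by 203.
Repeatedly combine the two least-probable nodes; the expected code length is the sum of the merged weights.
merge 8/203 + 17/203 → 25/203
merge 18/203 + 25/203 → 43/203
merge 6/29 + 43/203 → 85/203
merge 2/7 + 60/203 → 118/203
merge 85/203 + 118/203 → 1
L = 25/203 + 43/203 + 85/203 + 118/203 + 1 = 474/203 ≈ 2.335 bits/symbol.

2.335 bits/symbol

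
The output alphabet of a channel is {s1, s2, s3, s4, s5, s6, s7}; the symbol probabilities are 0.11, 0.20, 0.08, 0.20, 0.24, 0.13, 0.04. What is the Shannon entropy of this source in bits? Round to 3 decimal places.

2.633 bits

H = −Σ pᵢ log₂ pᵢ.
−0.11·log₂(0.11) = 0.3503
−0.20·log₂(0.20) = 0.4644
−0.08·log₂(0.08) = 0.2915
−0.20·log₂(0.20) = 0.4644
−0.24·log₂(0.24) = 0.4941
−0.13·log₂(0.13) = 0.3826
−0.04·log₂(0.04) = 0.1858
Sum ≈ 2.6331 → 2.633 bits.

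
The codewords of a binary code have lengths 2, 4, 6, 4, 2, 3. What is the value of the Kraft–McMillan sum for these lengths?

0.765625

With common denominator 2^6 = 64: Σ 2^(−ℓᵢ) = 16/64 + 4/64 + 1/64 + 4/64 + 16/64 + 8/64 = 49/64 = 0.765625.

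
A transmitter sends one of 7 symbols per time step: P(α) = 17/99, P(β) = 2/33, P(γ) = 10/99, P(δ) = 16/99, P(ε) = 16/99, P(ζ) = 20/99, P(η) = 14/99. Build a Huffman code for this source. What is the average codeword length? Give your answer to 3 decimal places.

Repeatedly combine the two least-probable nodes; the expected code length is the sum of the merged weights.
merge 2/33 + 10/99 → 16/99
merge 14/99 + 16/99 → 10/33
merge 16/99 + 16/99 → 32/99
merge 17/99 + 20/99 → 37/99
merge 10/33 + 32/99 → 62/99
merge 37/99 + 62/99 → 1
L = 16/99 + 10/33 + 32/99 + 37/99 + 62/99 + 1 = 92/33 ≈ 2.788 bits/symbol.

2.788 bits/symbol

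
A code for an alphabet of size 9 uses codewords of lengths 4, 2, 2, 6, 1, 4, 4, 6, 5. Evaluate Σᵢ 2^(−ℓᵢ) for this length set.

1.25

With common denominator 2^6 = 64: Σ 2^(−ℓᵢ) = 4/64 + 16/64 + 16/64 + 1/64 + 32/64 + 4/64 + 4/64 + 1/64 + 2/64 = 80/64 = 1.25.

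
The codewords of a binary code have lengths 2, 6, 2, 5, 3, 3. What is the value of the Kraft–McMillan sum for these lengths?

0.796875

With common denominator 2^6 = 64: Σ 2^(−ℓᵢ) = 16/64 + 1/64 + 16/64 + 2/64 + 8/64 + 8/64 = 51/64 = 0.796875.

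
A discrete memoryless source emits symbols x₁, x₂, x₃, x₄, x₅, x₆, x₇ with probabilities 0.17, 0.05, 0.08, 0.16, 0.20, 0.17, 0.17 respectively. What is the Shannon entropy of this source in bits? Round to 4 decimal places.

2.6988 bits

H = −Σ pᵢ log₂ pᵢ.
−0.17·log₂(0.17) = 0.4346
−0.05·log₂(0.05) = 0.2161
−0.08·log₂(0.08) = 0.2915
−0.16·log₂(0.16) = 0.4230
−0.20·log₂(0.20) = 0.4644
−0.17·log₂(0.17) = 0.4346
−0.17·log₂(0.17) = 0.4346
Sum ≈ 2.6988 → 2.6988 bits.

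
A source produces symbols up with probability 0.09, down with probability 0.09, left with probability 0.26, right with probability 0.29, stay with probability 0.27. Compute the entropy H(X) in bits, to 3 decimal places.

2.159 bits

H = −Σ pᵢ log₂ pᵢ.
−0.09·log₂(0.09) = 0.3127
−0.09·log₂(0.09) = 0.3127
−0.26·log₂(0.26) = 0.5053
−0.29·log₂(0.29) = 0.5179
−0.27·log₂(0.27) = 0.5100
Sum ≈ 2.1585 → 2.159 bits.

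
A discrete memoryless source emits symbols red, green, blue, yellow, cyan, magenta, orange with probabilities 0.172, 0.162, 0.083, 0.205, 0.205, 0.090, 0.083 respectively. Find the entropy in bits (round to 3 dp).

H = −Σ pᵢ log₂ pᵢ.
−0.172·log₂(0.172) = 0.4368
−0.162·log₂(0.162) = 0.4254
−0.083·log₂(0.083) = 0.2980
−0.205·log₂(0.205) = 0.4687
−0.205·log₂(0.205) = 0.4687
−0.090·log₂(0.090) = 0.3127
−0.083·log₂(0.083) = 0.2980
Sum ≈ 2.7083 → 2.708 bits.

2.708 bits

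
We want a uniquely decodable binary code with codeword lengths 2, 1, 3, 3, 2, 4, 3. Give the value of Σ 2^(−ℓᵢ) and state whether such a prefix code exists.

With common denominator 2^4 = 16: Σ 2^(−ℓᵢ) = 4/16 + 8/16 + 2/16 + 2/16 + 4/16 + 1/16 + 2/16 = 23/16 = 1.4375.
Kraft's inequality requires Σ ≤ 1; here Σ = 1.4375 > 1, so no such prefix code exists.

1.4375; no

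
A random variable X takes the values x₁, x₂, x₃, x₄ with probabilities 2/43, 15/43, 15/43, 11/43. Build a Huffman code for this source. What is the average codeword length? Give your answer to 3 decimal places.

1.953 bits/symbol

Repeatedly combine the two least-probable nodes; the expected code length is the sum of the merged weights.
merge 2/43 + 11/43 → 13/43
merge 13/43 + 15/43 → 28/43
merge 15/43 + 28/43 → 1
L = 13/43 + 28/43 + 1 = 84/43 ≈ 1.953 bits/symbol.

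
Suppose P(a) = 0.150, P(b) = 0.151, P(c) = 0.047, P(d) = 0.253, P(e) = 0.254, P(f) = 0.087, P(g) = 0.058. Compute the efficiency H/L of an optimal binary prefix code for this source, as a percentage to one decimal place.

Entropy H = −Σ p log₂ p ≈ 2.5783 bits.
Huffman merges: 47/1000+29/500→21/200; 87/1000+21/200→24/125; 3/20+151/1000→301/1000; 24/125+253/1000→89/200; 127/500+301/1000→111/200; 89/200+111/200→1. L = 1299/500 ≈ 2.5980.
Efficiency = H/L = 2.5783/2.5980 = 99.2%.

99.2%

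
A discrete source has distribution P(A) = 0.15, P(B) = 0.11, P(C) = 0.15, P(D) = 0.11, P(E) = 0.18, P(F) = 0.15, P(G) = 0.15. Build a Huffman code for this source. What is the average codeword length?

2.82 bits/symbol

Repeatedly combine the two least-probable nodes; the expected code length is the sum of the merged weights.
merge 11/100 + 11/100 → 11/50
merge 3/20 + 3/20 → 3/10
merge 3/20 + 3/20 → 3/10
merge 9/50 + 11/50 → 2/5
merge 3/10 + 3/10 → 3/5
merge 2/5 + 3/5 → 1
L = 11/50 + 3/10 + 3/10 + 2/5 + 3/5 + 1 = 141/50 = 2.82 bits/symbol.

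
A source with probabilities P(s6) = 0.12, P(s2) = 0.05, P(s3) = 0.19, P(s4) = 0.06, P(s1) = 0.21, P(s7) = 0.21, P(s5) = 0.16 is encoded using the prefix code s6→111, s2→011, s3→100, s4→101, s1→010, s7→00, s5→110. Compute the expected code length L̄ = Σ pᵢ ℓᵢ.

2.79 bits/symbol

L̄ = Σ pᵢ·ℓᵢ = 0.12·3 + 0.05·3 + 0.19·3 + 0.06·3 + 0.21·3 + 0.21·2 + 0.16·3 = 2.79 bits/symbol.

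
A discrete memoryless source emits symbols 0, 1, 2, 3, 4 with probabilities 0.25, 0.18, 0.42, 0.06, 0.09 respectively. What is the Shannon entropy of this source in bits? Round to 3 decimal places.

H = −Σ pᵢ log₂ pᵢ.
−0.25·log₂(0.25) = 0.5000
−0.18·log₂(0.18) = 0.4453
−0.42·log₂(0.42) = 0.5256
−0.06·log₂(0.06) = 0.2435
−0.09·log₂(0.09) = 0.3127
Sum ≈ 2.0271 → 2.027 bits.

2.027 bits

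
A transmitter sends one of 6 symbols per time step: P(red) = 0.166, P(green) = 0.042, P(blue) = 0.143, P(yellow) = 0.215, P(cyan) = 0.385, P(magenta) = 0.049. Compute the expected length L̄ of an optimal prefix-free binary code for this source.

2.321 bits/symbol

Repeatedly combine the two least-probable nodes; the expected code length is the sum of the merged weights.
merge 21/500 + 49/1000 → 91/1000
merge 91/1000 + 143/1000 → 117/500
merge 83/500 + 43/200 → 381/1000
merge 117/500 + 381/1000 → 123/200
merge 77/200 + 123/200 → 1
L = 91/1000 + 117/500 + 381/1000 + 123/200 + 1 = 2321/1000 = 2.321 bits/symbol.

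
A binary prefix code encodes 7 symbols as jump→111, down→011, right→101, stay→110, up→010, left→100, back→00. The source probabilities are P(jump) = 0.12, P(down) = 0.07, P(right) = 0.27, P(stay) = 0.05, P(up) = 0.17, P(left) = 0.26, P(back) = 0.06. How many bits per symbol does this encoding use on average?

2.94 bits/symbol

L̄ = Σ pᵢ·ℓᵢ = 0.12·3 + 0.07·3 + 0.27·3 + 0.05·3 + 0.17·3 + 0.26·3 + 0.06·2 = 2.94 bits/symbol.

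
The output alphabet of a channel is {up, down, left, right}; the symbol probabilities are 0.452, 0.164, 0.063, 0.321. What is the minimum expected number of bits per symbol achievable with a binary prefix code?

Repeatedly combine the two least-probable nodes; the expected code length is the sum of the merged weights.
merge 63/1000 + 41/250 → 227/1000
merge 227/1000 + 321/1000 → 137/250
merge 113/250 + 137/250 → 1
L = 227/1000 + 137/250 + 1 = 71/40 = 1.775 bits/symbol.

1.775 bits/symbol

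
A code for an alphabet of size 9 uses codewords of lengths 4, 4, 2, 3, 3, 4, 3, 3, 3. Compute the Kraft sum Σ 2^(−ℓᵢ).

With common denominator 2^4 = 16: Σ 2^(−ℓᵢ) = 1/16 + 1/16 + 4/16 + 2/16 + 2/16 + 1/16 + 2/16 + 2/16 + 2/16 = 17/16 = 1.0625.

1.0625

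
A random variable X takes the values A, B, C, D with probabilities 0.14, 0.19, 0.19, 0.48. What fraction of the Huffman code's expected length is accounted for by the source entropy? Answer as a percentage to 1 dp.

98.2%

Entropy H = −Σ p log₂ p ≈ 1.8158 bits.
Huffman merges: 7/50+19/100→33/100; 19/100+33/100→13/25; 12/25+13/25→1. L = 37/20 ≈ 1.8500.
Efficiency = H/L = 1.8158/1.8500 = 98.2%.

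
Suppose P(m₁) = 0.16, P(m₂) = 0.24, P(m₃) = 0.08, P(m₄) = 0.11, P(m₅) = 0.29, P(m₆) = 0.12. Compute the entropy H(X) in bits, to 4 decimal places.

2.4439 bits

H = −Σ pᵢ log₂ pᵢ.
−0.16·log₂(0.16) = 0.4230
−0.24·log₂(0.24) = 0.4941
−0.08·log₂(0.08) = 0.2915
−0.11·log₂(0.11) = 0.3503
−0.29·log₂(0.29) = 0.5179
−0.12·log₂(0.12) = 0.3671
Sum ≈ 2.4439 → 2.4439 bits.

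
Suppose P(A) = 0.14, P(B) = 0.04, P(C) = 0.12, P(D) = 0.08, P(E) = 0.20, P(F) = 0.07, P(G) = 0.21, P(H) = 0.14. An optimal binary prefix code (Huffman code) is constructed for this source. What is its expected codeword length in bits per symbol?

2.89 bits/symbol

Repeatedly combine the two least-probable nodes; the expected code length is the sum of the merged weights.
merge 1/25 + 7/100 → 11/100
merge 2/25 + 11/100 → 19/100
merge 3/25 + 7/50 → 13/50
merge 7/50 + 19/100 → 33/100
merge 1/5 + 21/100 → 41/100
merge 13/50 + 33/100 → 59/100
merge 41/100 + 59/100 → 1
L = 11/100 + 19/100 + 13/50 + 33/100 + 41/100 + 59/100 + 1 = 289/100 = 2.89 bits/symbol.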